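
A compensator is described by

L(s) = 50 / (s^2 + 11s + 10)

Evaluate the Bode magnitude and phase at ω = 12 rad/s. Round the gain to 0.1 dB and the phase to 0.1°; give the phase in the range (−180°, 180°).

-11.5 dB, -135.4°

Substitute s = j12:
Numerator: 50 = 50 + j0
Denominator: (j12)^2 + 11(j12) + 10 = -134 + j132
|N| = √(50² + 0²) ≈ 50, ∠N ≈ 0.00°
|D| = √(134² + 132²) ≈ 188.1, ∠D ≈ 135.43°
|L| = 50 / 188.1 ≈ 0.26582
Gain = 20 log₁₀(0.26582) ≈ -11.51 dB
∠L = 0.00° − 135.43° = -135.43°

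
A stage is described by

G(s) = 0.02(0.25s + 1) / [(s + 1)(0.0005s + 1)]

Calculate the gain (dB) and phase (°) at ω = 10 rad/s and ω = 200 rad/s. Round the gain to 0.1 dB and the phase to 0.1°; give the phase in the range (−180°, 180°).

At ω = 10 rad/s:
zero (1 + j10·0.25) = 1 + j2.5 → |·| ≈ 2.6926, ∠ ≈ 68.20°
pole (1 + j10·1) = 1 + j10 → |·| ≈ 10.05, ∠ ≈ 84.29°
pole (1 + j10·0.0005) = 1 + j0.005 → |·| ≈ 1, ∠ ≈ 0.29°
|G| = 0.02 · 2.6926 / (10.05 · 1) ≈ 0.0053584
Gain = 20 log₁₀(0.0053584) ≈ -45.42 dB
∠G = (68.20°) − (84.29° + 0.29°) = -16.38°

At ω = 200 rad/s:
zero (1 + j200·0.25) = 1 + j50 → |·| ≈ 50.01, ∠ ≈ 88.85°
pole (1 + j200·1) = 1 + j200 → |·| ≈ 200, ∠ ≈ 89.71°
pole (1 + j200·0.0005) = 1 + j0.1 → |·| ≈ 1.005, ∠ ≈ 5.71°
|G| = 0.02 · 50.01 / (200 · 1.005) ≈ 0.0049761
Gain = 20 log₁₀(0.0049761) ≈ -46.06 dB
∠G = (88.85°) − (89.71° + 5.71°) = -6.57°

ω = 10: -45.4 dB, -16.4°; ω = 200: -46.1 dB, -6.6°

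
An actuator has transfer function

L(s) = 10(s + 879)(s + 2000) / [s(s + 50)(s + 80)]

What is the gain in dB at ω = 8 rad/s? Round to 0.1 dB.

At s = jω = j8:
zero (s+879): 879 + j8 → |·| = √(879²+8²) = √772705 ≈ 879.04, ∠ = arctan(8/879) ≈ 0.52°
zero (s+2000): 2000 + j8 → |·| = √(2000²+8²) = √4000064 ≈ 2000, ∠ = arctan(8/2000) ≈ 0.23°
pole (s+50): 50 + j8 → |·| = √(50²+8²) = √2564 ≈ 50.636, ∠ = arctan(8/50) ≈ 9.09°
pole (s+80): 80 + j8 → |·| = √(80²+8²) = √6464 ≈ 80.399, ∠ = arctan(8/80) ≈ 5.71°
pole at origin: |s| = 8, ∠ = 90.00° (in denominator)
|L| = 10 · 1.7581e+06 / 32569 ≈ 539.81
Gain = 20 log₁₀(539.81) ≈ 54.64 dB

54.6 dB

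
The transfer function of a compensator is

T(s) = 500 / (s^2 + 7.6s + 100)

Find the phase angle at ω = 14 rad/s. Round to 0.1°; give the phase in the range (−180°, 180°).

-132.1°

At s = jω = j14:
quadratic: (j14)² + 7.6·j14 + 100 = -96 + j106.4 → |·| ≈ 143.31, ∠ ≈ 132.06°
∠T = 0.00° − 132.06° = -132.06°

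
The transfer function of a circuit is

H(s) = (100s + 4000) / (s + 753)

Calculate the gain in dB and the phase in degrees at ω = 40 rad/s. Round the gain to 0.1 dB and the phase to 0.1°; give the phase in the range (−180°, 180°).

Substitute s = j40:
Numerator: 100(j40) + 4000 = 4000 + j4000
Denominator: (j40) + 753 = 753 + j40
|N| = √(4000² + 4000²) ≈ 5656.9, ∠N ≈ 45.00°
|D| = √(753² + 40²) ≈ 754.06, ∠D ≈ 3.04°
|H| = 5656.9 / 754.06 ≈ 7.5019
Gain = 20 log₁₀(7.5019) ≈ 17.50 dB
∠H = 45.00° − 3.04° = 41.96°

17.5 dB, 42.0°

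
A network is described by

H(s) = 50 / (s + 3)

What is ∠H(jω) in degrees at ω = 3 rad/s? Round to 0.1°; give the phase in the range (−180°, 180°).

Substitute s = j3:
Numerator: 50 = 50 + j0
Denominator: (j3) + 3 = 3 + j3
|N| = √(50² + 0²) ≈ 50, ∠N ≈ 0.00°
|D| = √(3² + 3²) ≈ 4.2426, ∠D ≈ 45.00°
∠H = 0.00° − 45.00° = -45.00°

-45.0°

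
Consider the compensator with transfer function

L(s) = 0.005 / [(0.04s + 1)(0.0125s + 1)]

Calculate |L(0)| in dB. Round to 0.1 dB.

L(0) = 0.005 · 1 / 1 = 0.005
20 log₁₀(0.005) ≈ -46.02 dB

-46.0 dB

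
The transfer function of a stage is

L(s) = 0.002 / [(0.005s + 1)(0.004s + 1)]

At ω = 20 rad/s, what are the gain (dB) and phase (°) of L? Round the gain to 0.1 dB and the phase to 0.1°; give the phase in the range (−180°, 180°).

-54.1 dB, -10.3°

At ω = 20 rad/s:
pole (1 + j20·0.005) = 1 + j0.1 → |·| ≈ 1.005, ∠ ≈ 5.71°
pole (1 + j20·0.004) = 1 + j0.08 → |·| ≈ 1.0032, ∠ ≈ 4.57°
|L| = 0.002 · 1 / (1.005 · 1.0032) ≈ 0.0019837
Gain = 20 log₁₀(0.0019837) ≈ -54.05 dB
∠L = (0°) − (5.71° + 4.57°) = -10.28°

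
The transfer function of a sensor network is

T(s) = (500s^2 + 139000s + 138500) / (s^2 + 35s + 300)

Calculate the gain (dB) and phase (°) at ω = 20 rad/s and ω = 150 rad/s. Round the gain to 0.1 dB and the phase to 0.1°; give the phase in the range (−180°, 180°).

Substitute s = j20:
Numerator: 500(j20)^2 + 139000(j20) + 138500 = -61500 + j2780000
Denominator: (j20)^2 + 35(j20) + 300 = -100 + j700
|N| = √(61500² + 2780000²) ≈ 2.7807e+06, ∠N ≈ 91.27°
|D| = √(100² + 700²) ≈ 707.11, ∠D ≈ 98.13°
|T| = 2.7807e+06 / 707.11 ≈ 3932.5
Gain = 20 log₁₀(3932.5) ≈ 71.89 dB
∠T = 91.27° − 98.13° = -6.86°

Substitute s = j150:
Numerator: 500(j150)^2 + 139000(j150) + 138500 = -11111500 + j20850000
Denominator: (j150)^2 + 35(j150) + 300 = -22200 + j5250
|N| = √(11111500² + 20850000²) ≈ 2.3626e+07, ∠N ≈ 118.05°
|D| = √(22200² + 5250²) ≈ 22812, ∠D ≈ 166.69°
|T| = 2.3626e+07 / 22812 ≈ 1035.7
Gain = 20 log₁₀(1035.7) ≈ 60.30 dB
∠T = 118.05° − 166.69° = -48.64°

ω = 20: 71.9 dB, -6.9°; ω = 150: 60.3 dB, -48.6°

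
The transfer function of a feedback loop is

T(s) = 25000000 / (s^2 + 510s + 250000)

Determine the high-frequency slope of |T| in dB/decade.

Each pole contributes −20 dB/decade at high frequency; each zero contributes +20 dB/decade.
Net: 0 zero(s) − 2 pole(s) → -40 dB/decade.

-40 dB/decade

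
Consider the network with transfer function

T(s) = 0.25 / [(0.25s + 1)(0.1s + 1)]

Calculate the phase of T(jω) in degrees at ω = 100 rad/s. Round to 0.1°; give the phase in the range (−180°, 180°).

At ω = 100 rad/s:
pole (1 + j100·0.25) = 1 + j25 → |·| ≈ 25.02, ∠ ≈ 87.71°
pole (1 + j100·0.1) = 1 + j10 → |·| ≈ 10.05, ∠ ≈ 84.29°
∠T = (0°) − (87.71° + 84.29°) = -172.00°

-172.0°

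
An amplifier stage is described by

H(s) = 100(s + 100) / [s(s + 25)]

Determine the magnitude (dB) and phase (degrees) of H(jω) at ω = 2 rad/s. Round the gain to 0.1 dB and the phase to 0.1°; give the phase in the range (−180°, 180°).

46.0 dB, -93.4°

At s = jω = j2:
zero (s+100): 100 + j2 → |·| = √(100²+2²) = √10004 ≈ 100.02, ∠ = arctan(2/100) ≈ 1.15°
pole (s+25): 25 + j2 → |·| = √(25²+2²) = √629 ≈ 25.08, ∠ = arctan(2/25) ≈ 4.57°
pole at origin: |s| = 2, ∠ = 90.00° (in denominator)
|H| = 100 · 100.02 / 50.16 ≈ 199.4
Gain = 20 log₁₀(199.4) ≈ 45.99 dB
∠H = 1.15° − 94.57° = -93.42°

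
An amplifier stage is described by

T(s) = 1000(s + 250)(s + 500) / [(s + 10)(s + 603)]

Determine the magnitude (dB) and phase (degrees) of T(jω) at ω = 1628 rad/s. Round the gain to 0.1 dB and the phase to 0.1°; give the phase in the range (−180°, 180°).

At s = jω = j1628:
zero (s+250): 250 + j1628 → |·| = √(250²+1628²) = √2712884 ≈ 1647.1, ∠ = arctan(1628/250) ≈ 81.27°
zero (s+500): 500 + j1628 → |·| = √(500²+1628²) = √2900384 ≈ 1703.1, ∠ = arctan(1628/500) ≈ 72.93°
pole (s+10): 10 + j1628 → |·| = √(10²+1628²) = √2650484 ≈ 1628, ∠ = arctan(1628/10) ≈ 89.65°
pole (s+603): 603 + j1628 → |·| = √(603²+1628²) = √3013993 ≈ 1736.1, ∠ = arctan(1628/603) ≈ 69.68°
|T| = 1000 · 2.8052e+06 / 2.8264e+06 ≈ 992.5
Gain = 20 log₁₀(992.5) ≈ 59.93 dB
∠T = 154.20° − 159.33° = -5.13°

59.9 dB, -5.1°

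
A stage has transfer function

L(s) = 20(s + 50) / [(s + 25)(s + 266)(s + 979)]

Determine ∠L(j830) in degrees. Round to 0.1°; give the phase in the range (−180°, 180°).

At s = jω = j830:
zero (s+50): 50 + j830 → |·| = √(50²+830²) = √691400 ≈ 831.5, ∠ = arctan(830/50) ≈ 86.55°
pole (s+25): 25 + j830 → |·| = √(25²+830²) = √689525 ≈ 830.38, ∠ = arctan(830/25) ≈ 88.27°
pole (s+266): 266 + j830 → |·| = √(266²+830²) = √759656 ≈ 871.58, ∠ = arctan(830/266) ≈ 72.23°
pole (s+979): 979 + j830 → |·| = √(979²+830²) = √1647341 ≈ 1283.5, ∠ = arctan(830/979) ≈ 40.29°
∠L = 86.55° − 200.79° = -114.24°

-114.2°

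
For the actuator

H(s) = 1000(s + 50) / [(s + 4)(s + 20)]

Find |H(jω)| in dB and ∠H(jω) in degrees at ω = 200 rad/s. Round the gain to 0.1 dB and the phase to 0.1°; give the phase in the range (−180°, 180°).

14.2 dB, -97.2°

At s = jω = j200:
zero (s+50): 50 + j200 → |·| = √(50²+200²) = √42500 ≈ 206.16, ∠ = arctan(200/50) ≈ 75.96°
pole (s+4): 4 + j200 → |·| = √(4²+200²) = √40016 ≈ 200.04, ∠ = arctan(200/4) ≈ 88.85°
pole (s+20): 20 + j200 → |·| = √(20²+200²) = √40400 ≈ 201, ∠ = arctan(200/20) ≈ 84.29°
|H| = 1000 · 206.16 / 40208 ≈ 5.1273
Gain = 20 log₁₀(5.1273) ≈ 14.20 dB
∠H = 75.96° − 173.14° = -97.18°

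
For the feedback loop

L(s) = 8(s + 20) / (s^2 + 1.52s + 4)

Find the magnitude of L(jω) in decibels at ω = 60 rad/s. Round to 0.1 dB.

At s = jω = j60:
zero (s+20): 20 + j60 → |·| = √(20²+60²) = √4000 ≈ 63.246, ∠ = arctan(60/20) ≈ 71.57°
quadratic: (j60)² + 1.52·j60 + 4 = -3596 + j91.2 → |·| ≈ 3597.2, ∠ ≈ 178.55°
|L| = 8 · 63.246 / 3597.2 ≈ 0.14066
Gain = 20 log₁₀(0.14066) ≈ -17.04 dB

-17.0 dB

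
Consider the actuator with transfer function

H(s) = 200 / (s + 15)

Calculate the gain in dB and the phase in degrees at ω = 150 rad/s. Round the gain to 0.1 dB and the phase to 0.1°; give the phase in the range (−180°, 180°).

At s = jω = j150:
pole (s+15): 15 + j150 → |·| = √(15²+150²) = √22725 ≈ 150.75, ∠ = arctan(150/15) ≈ 84.29°
|H| = 200 / 150.75 ≈ 1.3267
Gain = 20 log₁₀(1.3267) ≈ 2.46 dB
∠H = 0.00° − 84.29° = -84.29°

2.5 dB, -84.3°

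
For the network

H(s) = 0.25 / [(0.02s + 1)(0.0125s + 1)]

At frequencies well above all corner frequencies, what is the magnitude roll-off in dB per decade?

-40 dB/decade

Each pole contributes −20 dB/decade at high frequency; each zero contributes +20 dB/decade.
Net: 0 zero(s) − 2 pole(s) → -40 dB/decade.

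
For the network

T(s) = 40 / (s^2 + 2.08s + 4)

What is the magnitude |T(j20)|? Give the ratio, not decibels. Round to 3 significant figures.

0.100

At s = jω = j20:
quadratic: (j20)² + 2.08·j20 + 4 = -396 + j41.6 → |·| ≈ 398.18, ∠ ≈ 174.00°
|T| = 40 / 398.18 ≈ 0.10046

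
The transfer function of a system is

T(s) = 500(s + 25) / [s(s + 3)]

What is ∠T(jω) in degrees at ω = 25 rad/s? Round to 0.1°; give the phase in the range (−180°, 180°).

-128.2°

At s = jω = j25:
zero (s+25): 25 + j25 → |·| = √(25²+25²) = √1250 ≈ 35.355, ∠ = arctan(25/25) ≈ 45.00°
pole (s+3): 3 + j25 → |·| = √(3²+25²) = √634 ≈ 25.179, ∠ = arctan(25/3) ≈ 83.16°
pole at origin: |s| = 25, ∠ = 90.00° (in denominator)
∠T = 45.00° − 173.16° = -128.16°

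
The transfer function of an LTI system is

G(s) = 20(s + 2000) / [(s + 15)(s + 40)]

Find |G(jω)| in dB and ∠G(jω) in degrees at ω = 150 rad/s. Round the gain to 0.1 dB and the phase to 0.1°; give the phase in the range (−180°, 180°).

4.7 dB, -155.1°

At s = jω = j150:
zero (s+2000): 2000 + j150 → |·| = √(2000²+150²) = √4022500 ≈ 2005.6, ∠ = arctan(150/2000) ≈ 4.29°
pole (s+15): 15 + j150 → |·| = √(15²+150²) = √22725 ≈ 150.75, ∠ = arctan(150/15) ≈ 84.29°
pole (s+40): 40 + j150 → |·| = √(40²+150²) = √24100 ≈ 155.24, ∠ = arctan(150/40) ≈ 75.07°
|G| = 20 · 2005.6 / 23402 ≈ 1.714
Gain = 20 log₁₀(1.714) ≈ 4.68 dB
∠G = 4.29° − 159.36° = -155.07°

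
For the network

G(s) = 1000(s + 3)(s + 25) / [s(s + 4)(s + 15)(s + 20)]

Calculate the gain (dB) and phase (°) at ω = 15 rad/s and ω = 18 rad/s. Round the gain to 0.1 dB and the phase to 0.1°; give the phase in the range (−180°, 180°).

ω = 15: 11.2 dB, -137.3°; ω = 18: 8.6 dB, -143.4°

At s = jω = j15:
zero (s+3): 3 + j15 → |·| = √(3²+15²) = √234 ≈ 15.297, ∠ = arctan(15/3) ≈ 78.69°
zero (s+25): 25 + j15 → |·| = √(25²+15²) = √850 ≈ 29.155, ∠ = arctan(15/25) ≈ 30.96°
pole (s+4): 4 + j15 → |·| = √(4²+15²) = √241 ≈ 15.524, ∠ = arctan(15/4) ≈ 75.07°
pole (s+15): 15 + j15 → |·| = √(15²+15²) = √450 ≈ 21.213, ∠ = arctan(15/15) ≈ 45.00°
pole (s+20): 20 + j15 → |·| = √(20²+15²) = √625 ≈ 25, ∠ = arctan(15/20) ≈ 36.87°
pole at origin: |s| = 15, ∠ = 90.00° (in denominator)
|G| = 1000 · 445.98 / 1.2349e+05 ≈ 3.6115
Gain = 20 log₁₀(3.6115) ≈ 11.15 dB
∠G = 109.65° − 246.94° = -137.29°

At s = jω = j18:
zero (s+3): 3 + j18 → |·| = √(3²+18²) = √333 ≈ 18.248, ∠ = arctan(18/3) ≈ 80.54°
zero (s+25): 25 + j18 → |·| = √(25²+18²) = √949 ≈ 30.806, ∠ = arctan(18/25) ≈ 35.75°
pole (s+4): 4 + j18 → |·| = √(4²+18²) = √340 ≈ 18.439, ∠ = arctan(18/4) ≈ 77.47°
pole (s+15): 15 + j18 → |·| = √(15²+18²) = √549 ≈ 23.431, ∠ = arctan(18/15) ≈ 50.19°
pole (s+20): 20 + j18 → |·| = √(20²+18²) = √724 ≈ 26.907, ∠ = arctan(18/20) ≈ 41.99°
pole at origin: |s| = 18, ∠ = 90.00° (in denominator)
|G| = 1000 · 562.15 / 2.0925e+05 ≈ 2.6865
Gain = 20 log₁₀(2.6865) ≈ 8.58 dB
∠G = 116.29° − 259.65° = -143.36°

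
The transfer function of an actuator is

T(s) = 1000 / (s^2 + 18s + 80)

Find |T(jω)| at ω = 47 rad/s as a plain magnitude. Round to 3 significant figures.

Substitute s = j47:
Numerator: 1000 = 1000 + j0
Denominator: (j47)^2 + 18(j47) + 80 = -2129 + j846
|N| = √(1000² + 0²) ≈ 1000, ∠N ≈ 0.00°
|D| = √(2129² + 846²) ≈ 2290.9, ∠D ≈ 158.33°
|T| = 1000 / 2290.9 ≈ 0.43651

0.437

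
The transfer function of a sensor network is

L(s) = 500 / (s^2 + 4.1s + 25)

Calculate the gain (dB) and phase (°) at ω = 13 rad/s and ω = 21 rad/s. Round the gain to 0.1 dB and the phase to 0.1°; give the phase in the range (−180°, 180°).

At s = jω = j13:
quadratic: (j13)² + 4.1·j13 + 25 = -144 + j53.3 → |·| ≈ 153.55, ∠ ≈ 159.69°
|L| = 500 / 153.55 ≈ 3.2563
Gain = 20 log₁₀(3.2563) ≈ 10.25 dB
∠L = 0.00° − 159.69° = -159.69°

At s = jω = j21:
quadratic: (j21)² + 4.1·j21 + 25 = -416 + j86.1 → |·| ≈ 424.82, ∠ ≈ 168.31°
|L| = 500 / 424.82 ≈ 1.177
Gain = 20 log₁₀(1.177) ≈ 1.42 dB
∠L = 0.00° − 168.31° = -168.31°

ω = 13: 10.3 dB, -159.7°; ω = 21: 1.4 dB, -168.3°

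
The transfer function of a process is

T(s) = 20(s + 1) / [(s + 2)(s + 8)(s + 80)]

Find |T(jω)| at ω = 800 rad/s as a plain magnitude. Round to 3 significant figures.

3.11e-05

At s = jω = j800:
zero (s+1): 1 + j800 → |·| = √(1²+800²) = √640001 ≈ 800, ∠ = arctan(800/1) ≈ 89.93°
pole (s+2): 2 + j800 → |·| = √(2²+800²) = √640004 ≈ 800, ∠ = arctan(800/2) ≈ 89.86°
pole (s+8): 8 + j800 → |·| = √(8²+800²) = √640064 ≈ 800.04, ∠ = arctan(800/8) ≈ 89.43°
pole (s+80): 80 + j800 → |·| = √(80²+800²) = √646400 ≈ 803.99, ∠ = arctan(800/80) ≈ 84.29°
|T| = 20 · 800 / 5.1458e+08 ≈ 3.1093e-05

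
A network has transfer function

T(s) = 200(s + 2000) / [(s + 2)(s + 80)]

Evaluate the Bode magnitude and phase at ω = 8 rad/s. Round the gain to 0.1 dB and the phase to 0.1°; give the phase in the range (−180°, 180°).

At s = jω = j8:
zero (s+2000): 2000 + j8 → |·| = √(2000²+8²) = √4000064 ≈ 2000, ∠ = arctan(8/2000) ≈ 0.23°
pole (s+2): 2 + j8 → |·| = √(2²+8²) = √68 ≈ 8.2462, ∠ = arctan(8/2) ≈ 75.96°
pole (s+80): 80 + j8 → |·| = √(80²+8²) = √6464 ≈ 80.399, ∠ = arctan(8/80) ≈ 5.71°
|T| = 200 · 2000 / 662.99 ≈ 603.33
Gain = 20 log₁₀(603.33) ≈ 55.61 dB
∠T = 0.23° − 81.67° = -81.44°

55.6 dB, -81.4°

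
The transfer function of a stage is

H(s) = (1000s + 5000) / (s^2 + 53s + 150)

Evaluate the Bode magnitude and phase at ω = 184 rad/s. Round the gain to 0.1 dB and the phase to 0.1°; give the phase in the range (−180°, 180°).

Substitute s = j184:
Numerator: 1000(j184) + 5000 = 5000 + j184000
Denominator: (j184)^2 + 53(j184) + 150 = -33706 + j9752
|N| = √(5000² + 184000²) ≈ 1.8407e+05, ∠N ≈ 88.44°
|D| = √(33706² + 9752²) ≈ 35088, ∠D ≈ 163.86°
|H| = 1.8407e+05 / 35088 ≈ 5.246
Gain = 20 log₁₀(5.246) ≈ 14.40 dB
∠H = 88.44° − 163.86° = -75.42°

14.4 dB, -75.4°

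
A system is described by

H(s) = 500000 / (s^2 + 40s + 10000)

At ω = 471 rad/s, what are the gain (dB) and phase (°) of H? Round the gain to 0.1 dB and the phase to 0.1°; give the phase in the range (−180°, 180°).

At s = jω = j471:
quadratic: (j471)² + 40·j471 + 10000 = -211841 + j18840 → |·| ≈ 2.1268e+05, ∠ ≈ 174.92°
|H| = 500000 / 2.1268e+05 ≈ 2.3509
Gain = 20 log₁₀(2.3509) ≈ 7.42 dB
∠H = 0.00° − 174.92° = -174.92°

7.4 dB, -174.9°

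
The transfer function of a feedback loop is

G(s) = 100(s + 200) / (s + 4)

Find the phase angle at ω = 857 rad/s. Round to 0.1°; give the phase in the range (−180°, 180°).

-12.9°

At s = jω = j857:
zero (s+200): 200 + j857 → |·| = √(200²+857²) = √774449 ≈ 880.03, ∠ = arctan(857/200) ≈ 76.86°
pole (s+4): 4 + j857 → |·| = √(4²+857²) = √734465 ≈ 857.01, ∠ = arctan(857/4) ≈ 89.73°
∠G = 76.86° − 89.73° = -12.87°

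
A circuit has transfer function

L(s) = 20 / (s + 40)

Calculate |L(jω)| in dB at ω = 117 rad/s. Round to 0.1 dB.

-15.8 dB

At s = jω = j117:
pole (s+40): 40 + j117 → |·| = √(40²+117²) = √15289 ≈ 123.65, ∠ = arctan(117/40) ≈ 71.13°
|L| = 20 / 123.65 ≈ 0.16175
Gain = 20 log₁₀(0.16175) ≈ -15.82 dB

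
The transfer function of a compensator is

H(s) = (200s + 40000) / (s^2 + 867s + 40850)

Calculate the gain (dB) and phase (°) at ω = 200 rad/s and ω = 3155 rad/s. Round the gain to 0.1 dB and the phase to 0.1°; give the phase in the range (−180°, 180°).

Substitute s = j200:
Numerator: 200(j200) + 40000 = 40000 + j40000
Denominator: (j200)^2 + 867(j200) + 40850 = 850 + j173400
|N| = √(40000² + 40000²) ≈ 56569, ∠N ≈ 45.00°
|D| = √(850² + 173400²) ≈ 1.734e+05, ∠D ≈ 89.72°
|H| = 56569 / 1.734e+05 ≈ 0.32623
Gain = 20 log₁₀(0.32623) ≈ -9.73 dB
∠H = 45.00° − 89.72° = -44.72°

Substitute s = j3155:
Numerator: 200(j3155) + 40000 = 40000 + j631000
Denominator: (j3155)^2 + 867(j3155) + 40850 = -9913175 + j2735385
|N| = √(40000² + 631000²) ≈ 6.3227e+05, ∠N ≈ 86.37°
|D| = √(9913175² + 2735385²) ≈ 1.0284e+07, ∠D ≈ 164.57°
|H| = 6.3227e+05 / 1.0284e+07 ≈ 0.061481
Gain = 20 log₁₀(0.061481) ≈ -24.23 dB
∠H = 86.37° − 164.57° = -78.20°

ω = 200: -9.7 dB, -44.7°; ω = 3155: -24.2 dB, -78.2°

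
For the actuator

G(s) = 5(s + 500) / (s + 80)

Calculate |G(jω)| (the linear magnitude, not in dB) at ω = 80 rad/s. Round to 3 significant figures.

At s = jω = j80:
zero (s+500): 500 + j80 → |·| = √(500²+80²) = √256400 ≈ 506.36, ∠ = arctan(80/500) ≈ 9.09°
pole (s+80): 80 + j80 → |·| = √(80²+80²) = √12800 ≈ 113.14, ∠ = arctan(80/80) ≈ 45.00°
|G| = 5 · 506.36 / 113.14 ≈ 22.378

22.4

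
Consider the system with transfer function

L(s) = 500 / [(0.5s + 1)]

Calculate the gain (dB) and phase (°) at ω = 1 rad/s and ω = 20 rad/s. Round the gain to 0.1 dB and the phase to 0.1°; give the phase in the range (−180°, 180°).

ω = 1: 53.0 dB, -26.6°; ω = 20: 33.9 dB, -84.3°

At ω = 1 rad/s:
pole (1 + j1·0.5) = 1 + j0.5 → |·| ≈ 1.118, ∠ ≈ 26.57°
|L| = 500 · 1 / (1.118) ≈ 447.23
Gain = 20 log₁₀(447.23) ≈ 53.01 dB
∠L = (0°) − (26.57°) = -26.57°

At ω = 20 rad/s:
pole (1 + j20·0.5) = 1 + j10 → |·| ≈ 10.05, ∠ ≈ 84.29°
|L| = 500 · 1 / (10.05) ≈ 49.751
Gain = 20 log₁₀(49.751) ≈ 33.94 dB
∠L = (0°) − (84.29°) = -84.29°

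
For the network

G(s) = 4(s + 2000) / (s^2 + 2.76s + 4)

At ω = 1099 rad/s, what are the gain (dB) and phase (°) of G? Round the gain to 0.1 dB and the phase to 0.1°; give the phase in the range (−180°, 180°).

-42.4 dB, -151.1°

At s = jω = j1099:
zero (s+2000): 2000 + j1099 → |·| = √(2000²+1099²) = √5207801 ≈ 2282.1, ∠ = arctan(1099/2000) ≈ 28.79°
quadratic: (j1099)² + 2.76·j1099 + 4 = -1207797 + j3033.24 → |·| ≈ 1.2078e+06, ∠ ≈ 179.86°
|G| = 4 · 2282.1 / 1.2078e+06 ≈ 0.0075579
Gain = 20 log₁₀(0.0075579) ≈ -42.43 dB
∠G = 28.79° − 179.86° = -151.07°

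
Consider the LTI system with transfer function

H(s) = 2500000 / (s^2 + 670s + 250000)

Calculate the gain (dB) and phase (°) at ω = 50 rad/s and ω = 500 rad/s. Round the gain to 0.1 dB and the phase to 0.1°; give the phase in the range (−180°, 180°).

ω = 50: 20.0 dB, -7.7°; ω = 500: 17.5 dB, -90.0°

At s = jω = j50:
quadratic: (j50)² + 670·j50 + 250000 = 247500 + j33500 → |·| ≈ 2.4976e+05, ∠ ≈ 7.71°
|H| = 2500000 / 2.4976e+05 ≈ 10.01
Gain = 20 log₁₀(10.01) ≈ 20.01 dB
∠H = 0.00° − 7.71° = -7.71°

At s = jω = j500:
quadratic: (j500)² + 670·j500 + 250000 = 0 + j335000 → |·| ≈ 3.35e+05, ∠ ≈ 90.00°
|H| = 2500000 / 3.35e+05 ≈ 7.4627
Gain = 20 log₁₀(7.4627) ≈ 17.46 dB
∠H = 0.00° − 90.00° = -90.00°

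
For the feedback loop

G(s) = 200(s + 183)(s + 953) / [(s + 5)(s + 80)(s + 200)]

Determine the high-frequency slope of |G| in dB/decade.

Each pole contributes −20 dB/decade at high frequency; each zero contributes +20 dB/decade.
Net: 2 zero(s) − 3 pole(s) → -20 dB/decade.

-20 dB/decade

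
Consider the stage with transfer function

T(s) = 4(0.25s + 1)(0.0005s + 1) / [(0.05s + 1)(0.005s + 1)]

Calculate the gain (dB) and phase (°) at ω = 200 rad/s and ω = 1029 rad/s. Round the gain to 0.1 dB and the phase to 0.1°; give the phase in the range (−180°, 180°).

At ω = 200 rad/s:
zero (1 + j200·0.25) = 1 + j50 → |·| ≈ 50.01, ∠ ≈ 88.85°
zero (1 + j200·0.0005) = 1 + j0.1 → |·| ≈ 1.005, ∠ ≈ 5.71°
pole (1 + j200·0.05) = 1 + j10 → |·| ≈ 10.05, ∠ ≈ 84.29°
pole (1 + j200·0.005) = 1 + j1 → |·| ≈ 1.4142, ∠ ≈ 45.00°
|T| = 4 · 50.01 · 1.005 / (10.05 · 1.4142) ≈ 14.145
Gain = 20 log₁₀(14.145) ≈ 23.01 dB
∠T = (88.85° + 5.71°) − (84.29° + 45.00°) = -34.73°

At ω = 1029 rad/s:
zero (1 + j1029·0.25) = 1 + j257.25 → |·| ≈ 257.25, ∠ ≈ 89.78°
zero (1 + j1029·0.0005) = 1 + j0.5145 → |·| ≈ 1.1246, ∠ ≈ 27.23°
pole (1 + j1029·0.05) = 1 + j51.45 → |·| ≈ 51.46, ∠ ≈ 88.89°
pole (1 + j1029·0.005) = 1 + j5.145 → |·| ≈ 5.2413, ∠ ≈ 79.00°
|T| = 4 · 257.25 · 1.1246 / (51.46 · 5.2413) ≈ 4.2905
Gain = 20 log₁₀(4.2905) ≈ 12.65 dB
∠T = (89.78° + 27.23°) − (88.89° + 79.00°) = -50.88°

ω = 200: 23.0 dB, -34.7°; ω = 1029: 12.7 dB, -50.9°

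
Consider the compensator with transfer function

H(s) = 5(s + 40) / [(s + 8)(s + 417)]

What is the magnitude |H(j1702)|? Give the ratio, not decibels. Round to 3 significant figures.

0.00285

At s = jω = j1702:
zero (s+40): 40 + j1702 → |·| = √(40²+1702²) = √2898404 ≈ 1702.5, ∠ = arctan(1702/40) ≈ 88.65°
pole (s+8): 8 + j1702 → |·| = √(8²+1702²) = √2896868 ≈ 1702, ∠ = arctan(1702/8) ≈ 89.73°
pole (s+417): 417 + j1702 → |·| = √(417²+1702²) = √3070693 ≈ 1752.3, ∠ = arctan(1702/417) ≈ 76.23°
|H| = 5 · 1702.5 / 2.9824e+06 ≈ 0.0028542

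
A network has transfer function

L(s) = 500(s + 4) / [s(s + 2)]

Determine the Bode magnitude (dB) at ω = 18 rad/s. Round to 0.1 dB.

At s = jω = j18:
zero (s+4): 4 + j18 → |·| = √(4²+18²) = √340 ≈ 18.439, ∠ = arctan(18/4) ≈ 77.47°
pole (s+2): 2 + j18 → |·| = √(2²+18²) = √328 ≈ 18.111, ∠ = arctan(18/2) ≈ 83.66°
pole at origin: |s| = 18, ∠ = 90.00° (in denominator)
|L| = 500 · 18.439 / 326 ≈ 28.281
Gain = 20 log₁₀(28.281) ≈ 29.03 dB

29.0 dB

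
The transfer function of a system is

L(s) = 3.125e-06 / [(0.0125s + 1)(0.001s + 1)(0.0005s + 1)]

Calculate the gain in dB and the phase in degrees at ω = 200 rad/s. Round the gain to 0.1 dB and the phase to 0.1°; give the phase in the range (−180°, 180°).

-118.9 dB, -85.2°

At ω = 200 rad/s:
pole (1 + j200·0.0125) = 1 + j2.5 → |·| ≈ 2.6926, ∠ ≈ 68.20°
pole (1 + j200·0.001) = 1 + j0.2 → |·| ≈ 1.0198, ∠ ≈ 11.31°
pole (1 + j200·0.0005) = 1 + j0.1 → |·| ≈ 1.005, ∠ ≈ 5.71°
|L| = 3.125e-06 · 1 / (2.6926 · 1.0198 · 1.005) ≈ 1.1324e-06
Gain = 20 log₁₀(1.1324e-06) ≈ -118.92 dB
∠L = (0°) − (68.20° + 11.31° + 5.71°) = -85.22°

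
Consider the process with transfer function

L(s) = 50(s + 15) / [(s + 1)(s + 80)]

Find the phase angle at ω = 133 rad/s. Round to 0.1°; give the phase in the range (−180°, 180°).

-65.0°

At s = jω = j133:
zero (s+15): 15 + j133 → |·| = √(15²+133²) = √17914 ≈ 133.84, ∠ = arctan(133/15) ≈ 83.57°
pole (s+1): 1 + j133 → |·| = √(1²+133²) = √17690 ≈ 133, ∠ = arctan(133/1) ≈ 89.57°
pole (s+80): 80 + j133 → |·| = √(80²+133²) = √24089 ≈ 155.21, ∠ = arctan(133/80) ≈ 58.97°
∠L = 83.57° − 148.54° = -64.97°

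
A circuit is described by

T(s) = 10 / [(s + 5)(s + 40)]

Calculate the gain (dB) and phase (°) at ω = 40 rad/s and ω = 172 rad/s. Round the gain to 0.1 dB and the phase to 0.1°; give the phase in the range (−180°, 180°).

ω = 40: -47.2 dB, -127.9°; ω = 172: -69.7 dB, -165.2°

At s = jω = j40:
pole (s+5): 5 + j40 → |·| = √(5²+40²) = √1625 ≈ 40.311, ∠ = arctan(40/5) ≈ 82.87°
pole (s+40): 40 + j40 → |·| = √(40²+40²) = √3200 ≈ 56.569, ∠ = arctan(40/40) ≈ 45.00°
|T| = 10 / 2280.4 ≈ 0.0043852
Gain = 20 log₁₀(0.0043852) ≈ -47.16 dB
∠T = 0.00° − 127.87° = -127.87°

At s = jω = j172:
pole (s+5): 5 + j172 → |·| = √(5²+172²) = √29609 ≈ 172.07, ∠ = arctan(172/5) ≈ 88.33°
pole (s+40): 40 + j172 → |·| = √(40²+172²) = √31184 ≈ 176.59, ∠ = arctan(172/40) ≈ 76.91°
|T| = 10 / 30386 ≈ 0.0003291
Gain = 20 log₁₀(0.0003291) ≈ -69.65 dB
∠T = 0.00° − 165.24° = -165.24°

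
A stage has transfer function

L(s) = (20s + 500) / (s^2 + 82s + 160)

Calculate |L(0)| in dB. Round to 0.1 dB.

9.9 dB

L(0) = 500 / 160 = 3.125
20 log₁₀(3.125) ≈ 9.90 dB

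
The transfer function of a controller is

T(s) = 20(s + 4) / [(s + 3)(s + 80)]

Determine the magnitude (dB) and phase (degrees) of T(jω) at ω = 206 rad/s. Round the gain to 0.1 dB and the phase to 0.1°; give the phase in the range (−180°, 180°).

At s = jω = j206:
zero (s+4): 4 + j206 → |·| = √(4²+206²) = √42452 ≈ 206.04, ∠ = arctan(206/4) ≈ 88.89°
pole (s+3): 3 + j206 → |·| = √(3²+206²) = √42445 ≈ 206.02, ∠ = arctan(206/3) ≈ 89.17°
pole (s+80): 80 + j206 → |·| = √(80²+206²) = √48836 ≈ 220.99, ∠ = arctan(206/80) ≈ 68.78°
|T| = 20 · 206.04 / 45528 ≈ 0.090511
Gain = 20 log₁₀(0.090511) ≈ -20.87 dB
∠T = 88.89° − 157.95° = -69.06°

-20.9 dB, -69.1°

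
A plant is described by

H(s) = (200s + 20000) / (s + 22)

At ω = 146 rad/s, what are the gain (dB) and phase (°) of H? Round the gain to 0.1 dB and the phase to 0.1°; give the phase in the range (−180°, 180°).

47.6 dB, -25.8°

Substitute s = j146:
Numerator: 200(j146) + 20000 = 20000 + j29200
Denominator: (j146) + 22 = 22 + j146
|N| = √(20000² + 29200²) ≈ 35393, ∠N ≈ 55.59°
|D| = √(22² + 146²) ≈ 147.65, ∠D ≈ 81.43°
|H| = 35393 / 147.65 ≈ 239.71
Gain = 20 log₁₀(239.71) ≈ 47.59 dB
∠H = 55.59° − 81.43° = -25.84°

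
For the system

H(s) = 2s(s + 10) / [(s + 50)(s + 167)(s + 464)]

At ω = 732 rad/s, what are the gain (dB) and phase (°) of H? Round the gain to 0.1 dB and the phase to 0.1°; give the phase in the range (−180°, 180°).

-53.0 dB, -41.7°

At s = jω = j732:
zero (s+10): 10 + j732 → |·| = √(10²+732²) = √535924 ≈ 732.07, ∠ = arctan(732/10) ≈ 89.22°
zero at origin: s = j732 → |·| = 732, ∠ = 90.00°
pole (s+50): 50 + j732 → |·| = √(50²+732²) = √538324 ≈ 733.71, ∠ = arctan(732/50) ≈ 86.09°
pole (s+167): 167 + j732 → |·| = √(167²+732²) = √563713 ≈ 750.81, ∠ = arctan(732/167) ≈ 77.15°
pole (s+464): 464 + j732 → |·| = √(464²+732²) = √751120 ≈ 866.67, ∠ = arctan(732/464) ≈ 57.63°
|H| = 2 · 5.3588e+05 / 4.7743e+08 ≈ 0.0022449
Gain = 20 log₁₀(0.0022449) ≈ -52.98 dB
∠H = 179.22° − 220.87° = -41.65°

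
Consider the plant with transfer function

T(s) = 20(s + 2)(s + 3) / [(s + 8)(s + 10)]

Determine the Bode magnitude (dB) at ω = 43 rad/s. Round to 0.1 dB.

At s = jω = j43:
zero (s+2): 2 + j43 → |·| = √(2²+43²) = √1853 ≈ 43.046, ∠ = arctan(43/2) ≈ 87.34°
zero (s+3): 3 + j43 → |·| = √(3²+43²) = √1858 ≈ 43.105, ∠ = arctan(43/3) ≈ 86.01°
pole (s+8): 8 + j43 → |·| = √(8²+43²) = √1913 ≈ 43.738, ∠ = arctan(43/8) ≈ 79.46°
pole (s+10): 10 + j43 → |·| = √(10²+43²) = √1949 ≈ 44.147, ∠ = arctan(43/10) ≈ 76.91°
|T| = 20 · 1855.5 / 1930.9 ≈ 19.219
Gain = 20 log₁₀(19.219) ≈ 25.67 dB

25.7 dB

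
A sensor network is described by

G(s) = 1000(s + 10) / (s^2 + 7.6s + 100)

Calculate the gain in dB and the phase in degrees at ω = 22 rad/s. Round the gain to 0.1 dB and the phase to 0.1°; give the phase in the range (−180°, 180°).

At s = jω = j22:
zero (s+10): 10 + j22 → |·| = √(10²+22²) = √584 ≈ 24.166, ∠ = arctan(22/10) ≈ 65.56°
quadratic: (j22)² + 7.6·j22 + 100 = -384 + j167.2 → |·| ≈ 418.82, ∠ ≈ 156.47°
|G| = 1000 · 24.166 / 418.82 ≈ 57.7
Gain = 20 log₁₀(57.7) ≈ 35.22 dB
∠G = 65.56° − 156.47° = -90.91°

35.2 dB, -90.9°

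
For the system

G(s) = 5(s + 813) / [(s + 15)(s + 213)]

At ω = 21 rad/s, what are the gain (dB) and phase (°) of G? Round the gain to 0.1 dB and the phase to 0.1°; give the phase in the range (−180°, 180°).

-2.7 dB, -58.6°

At s = jω = j21:
zero (s+813): 813 + j21 → |·| = √(813²+21²) = √661410 ≈ 813.27, ∠ = arctan(21/813) ≈ 1.48°
pole (s+15): 15 + j21 → |·| = √(15²+21²) = √666 ≈ 25.807, ∠ = arctan(21/15) ≈ 54.46°
pole (s+213): 213 + j21 → |·| = √(213²+21²) = √45810 ≈ 214.03, ∠ = arctan(21/213) ≈ 5.63°
|G| = 5 · 813.27 / 5523.5 ≈ 0.73619
Gain = 20 log₁₀(0.73619) ≈ -2.66 dB
∠G = 1.48° − 60.09° = -58.61°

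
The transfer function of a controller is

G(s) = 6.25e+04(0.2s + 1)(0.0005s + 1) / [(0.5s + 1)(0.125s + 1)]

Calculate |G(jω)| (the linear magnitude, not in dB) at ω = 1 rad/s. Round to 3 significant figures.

5.66e+04

At ω = 1 rad/s:
zero (1 + j1·0.2) = 1 + j0.2 → |·| ≈ 1.0198, ∠ ≈ 11.31°
zero (1 + j1·0.0005) = 1 + j0.0005 → |·| ≈ 1, ∠ ≈ 0.03°
pole (1 + j1·0.5) = 1 + j0.5 → |·| ≈ 1.118, ∠ ≈ 26.57°
pole (1 + j1·0.125) = 1 + j0.125 → |·| ≈ 1.0078, ∠ ≈ 7.13°
|G| = 6.25e+04 · 1.0198 · 1 / (1.118 · 1.0078) ≈ 56569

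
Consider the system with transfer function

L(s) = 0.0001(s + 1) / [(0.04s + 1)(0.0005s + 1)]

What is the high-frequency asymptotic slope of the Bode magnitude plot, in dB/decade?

-20 dB/decade

Each pole contributes −20 dB/decade at high frequency; each zero contributes +20 dB/decade.
Net: 1 zero(s) − 2 pole(s) → -20 dB/decade.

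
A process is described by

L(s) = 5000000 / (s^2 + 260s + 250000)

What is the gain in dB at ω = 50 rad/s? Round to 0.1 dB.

26.1 dB

At s = jω = j50:
quadratic: (j50)² + 260·j50 + 250000 = 247500 + j13000 → |·| ≈ 2.4784e+05, ∠ ≈ 3.01°
|L| = 5000000 / 2.4784e+05 ≈ 20.174
Gain = 20 log₁₀(20.174) ≈ 26.10 dB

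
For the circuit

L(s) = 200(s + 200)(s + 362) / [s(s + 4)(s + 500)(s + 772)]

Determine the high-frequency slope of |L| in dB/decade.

Each pole contributes −20 dB/decade at high frequency; each zero contributes +20 dB/decade.
Net: 2 zero(s) − 4 pole(s) → -40 dB/decade.

-40 dB/decade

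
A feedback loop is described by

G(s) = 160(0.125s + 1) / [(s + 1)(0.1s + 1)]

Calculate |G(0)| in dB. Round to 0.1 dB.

G(0) = 160 · 1 / 1 = 160
20 log₁₀(160) ≈ 44.08 dB

44.1 dB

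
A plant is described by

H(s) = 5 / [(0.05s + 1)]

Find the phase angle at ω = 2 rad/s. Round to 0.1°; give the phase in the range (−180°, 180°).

At ω = 2 rad/s:
pole (1 + j2·0.05) = 1 + j0.1 → |·| ≈ 1.005, ∠ ≈ 5.71°
∠H = (0°) − (5.71°) = -5.71°

-5.7°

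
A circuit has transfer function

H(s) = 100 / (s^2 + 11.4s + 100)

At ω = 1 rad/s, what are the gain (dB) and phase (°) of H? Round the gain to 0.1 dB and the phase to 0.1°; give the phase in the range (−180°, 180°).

At s = jω = j1:
quadratic: (j1)² + 11.4·j1 + 100 = 99 + j11.4 → |·| ≈ 99.654, ∠ ≈ 6.57°
|H| = 100 / 99.654 ≈ 1.0035
Gain = 20 log₁₀(1.0035) ≈ 0.03 dB
∠H = 0.00° − 6.57° = -6.57°

0.0 dB, -6.6°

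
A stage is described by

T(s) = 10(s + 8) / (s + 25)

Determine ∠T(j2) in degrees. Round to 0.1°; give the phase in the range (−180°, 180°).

9.5°

At s = jω = j2:
zero (s+8): 8 + j2 → |·| = √(8²+2²) = √68 ≈ 8.2462, ∠ = arctan(2/8) ≈ 14.04°
pole (s+25): 25 + j2 → |·| = √(25²+2²) = √629 ≈ 25.08, ∠ = arctan(2/25) ≈ 4.57°
∠T = 14.04° − 4.57° = 9.47°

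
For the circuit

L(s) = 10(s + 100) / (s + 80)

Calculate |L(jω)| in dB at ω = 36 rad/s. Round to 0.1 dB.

21.7 dB

At s = jω = j36:
zero (s+100): 100 + j36 → |·| = √(100²+36²) = √11296 ≈ 106.28, ∠ = arctan(36/100) ≈ 19.80°
pole (s+80): 80 + j36 → |·| = √(80²+36²) = √7696 ≈ 87.727, ∠ = arctan(36/80) ≈ 24.23°
|L| = 10 · 106.28 / 87.727 ≈ 12.115
Gain = 20 log₁₀(12.115) ≈ 21.67 dB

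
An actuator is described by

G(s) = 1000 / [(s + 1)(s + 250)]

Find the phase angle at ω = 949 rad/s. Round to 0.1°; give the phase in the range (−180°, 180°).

-165.2°

At s = jω = j949:
pole (s+1): 1 + j949 → |·| = √(1²+949²) = √900602 ≈ 949, ∠ = arctan(949/1) ≈ 89.94°
pole (s+250): 250 + j949 → |·| = √(250²+949²) = √963101 ≈ 981.38, ∠ = arctan(949/250) ≈ 75.24°
∠G = 0.00° − 165.18° = -165.18°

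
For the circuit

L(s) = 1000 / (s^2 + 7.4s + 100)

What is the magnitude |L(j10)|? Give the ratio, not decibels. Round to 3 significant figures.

At s = jω = j10:
quadratic: (j10)² + 7.4·j10 + 100 = 0 + j74 → |·| ≈ 74, ∠ ≈ 90.00°
|L| = 1000 / 74 ≈ 13.514

13.5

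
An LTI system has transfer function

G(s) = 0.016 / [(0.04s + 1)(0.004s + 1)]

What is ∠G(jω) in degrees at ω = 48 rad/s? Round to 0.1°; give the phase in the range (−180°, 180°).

-73.4°

At ω = 48 rad/s:
pole (1 + j48·0.04) = 1 + j1.92 → |·| ≈ 2.1648, ∠ ≈ 62.49°
pole (1 + j48·0.004) = 1 + j0.192 → |·| ≈ 1.0183, ∠ ≈ 10.87°
∠G = (0°) − (62.49° + 10.87°) = -73.36°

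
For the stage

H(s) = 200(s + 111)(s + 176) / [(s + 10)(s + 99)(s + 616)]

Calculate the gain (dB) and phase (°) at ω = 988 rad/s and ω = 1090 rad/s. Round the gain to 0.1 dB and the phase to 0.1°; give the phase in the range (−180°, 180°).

At s = jω = j988:
zero (s+111): 111 + j988 → |·| = √(111²+988²) = √988465 ≈ 994.22, ∠ = arctan(988/111) ≈ 83.59°
zero (s+176): 176 + j988 → |·| = √(176²+988²) = √1007120 ≈ 1003.6, ∠ = arctan(988/176) ≈ 79.90°
pole (s+10): 10 + j988 → |·| = √(10²+988²) = √976244 ≈ 988.05, ∠ = arctan(988/10) ≈ 89.42°
pole (s+99): 99 + j988 → |·| = √(99²+988²) = √985945 ≈ 992.95, ∠ = arctan(988/99) ≈ 84.28°
pole (s+616): 616 + j988 → |·| = √(616²+988²) = √1355600 ≈ 1164.3, ∠ = arctan(988/616) ≈ 58.06°
|H| = 200 · 9.978e+05 / 1.1423e+09 ≈ 0.1747
Gain = 20 log₁₀(0.1747) ≈ -15.15 dB
∠H = 163.49° − 231.76° = -68.27°

At s = jω = j1090:
zero (s+111): 111 + j1090 → |·| = √(111²+1090²) = √1200421 ≈ 1095.6, ∠ = arctan(1090/111) ≈ 84.19°
zero (s+176): 176 + j1090 → |·| = √(176²+1090²) = √1219076 ≈ 1104.1, ∠ = arctan(1090/176) ≈ 80.83°
pole (s+10): 10 + j1090 → |·| = √(10²+1090²) = √1188200 ≈ 1090, ∠ = arctan(1090/10) ≈ 89.47°
pole (s+99): 99 + j1090 → |·| = √(99²+1090²) = √1197901 ≈ 1094.5, ∠ = arctan(1090/99) ≈ 84.81°
pole (s+616): 616 + j1090 → |·| = √(616²+1090²) = √1567556 ≈ 1252, ∠ = arctan(1090/616) ≈ 60.53°
|H| = 200 · 1.2097e+06 / 1.4936e+09 ≈ 0.16198
Gain = 20 log₁₀(0.16198) ≈ -15.81 dB
∠H = 165.02° − 234.81° = -69.79°

ω = 988: -15.2 dB, -68.3°; ω = 1090: -15.8 dB, -69.8°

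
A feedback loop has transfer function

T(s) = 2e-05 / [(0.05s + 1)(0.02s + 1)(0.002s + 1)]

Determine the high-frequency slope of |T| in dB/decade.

-60 dB/decade

Each pole contributes −20 dB/decade at high frequency; each zero contributes +20 dB/decade.
Net: 0 zero(s) − 3 pole(s) → -60 dB/decade.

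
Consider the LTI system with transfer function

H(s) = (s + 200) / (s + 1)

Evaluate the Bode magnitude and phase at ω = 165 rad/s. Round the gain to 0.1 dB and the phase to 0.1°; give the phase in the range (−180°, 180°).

Substitute s = j165:
Numerator: (j165) + 200 = 200 + j165
Denominator: (j165) + 1 = 1 + j165
|N| = √(200² + 165²) ≈ 259.28, ∠N ≈ 39.52°
|D| = √(1² + 165²) ≈ 165, ∠D ≈ 89.65°
|H| = 259.28 / 165 ≈ 1.5714
Gain = 20 log₁₀(1.5714) ≈ 3.93 dB
∠H = 39.52° − 89.65° = -50.13°

3.9 dB, -50.1°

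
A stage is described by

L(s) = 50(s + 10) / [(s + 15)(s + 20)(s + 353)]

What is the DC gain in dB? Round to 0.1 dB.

-46.5 dB

L(0) = 50·10 / (15·20·353) ≈ 0.0047214
20 log₁₀(0.0047214) ≈ -46.52 dB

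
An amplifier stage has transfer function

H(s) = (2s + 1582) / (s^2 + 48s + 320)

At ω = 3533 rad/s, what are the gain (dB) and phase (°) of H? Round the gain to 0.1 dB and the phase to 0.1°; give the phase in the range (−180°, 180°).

-64.7 dB, -101.8°

Substitute s = j3533:
Numerator: 2(j3533) + 1582 = 1582 + j7066
Denominator: (j3533)^2 + 48(j3533) + 320 = -12481769 + j169584
|N| = √(1582² + 7066²) ≈ 7240.9, ∠N ≈ 77.38°
|D| = √(12481769² + 169584²) ≈ 1.2483e+07, ∠D ≈ 179.22°
|H| = 7240.9 / 1.2483e+07 ≈ 0.00058006
Gain = 20 log₁₀(0.00058006) ≈ -64.73 dB
∠H = 77.38° − 179.22° = -101.84°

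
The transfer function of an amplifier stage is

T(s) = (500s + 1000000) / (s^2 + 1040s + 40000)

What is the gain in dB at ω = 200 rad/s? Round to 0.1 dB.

Substitute s = j200:
Numerator: 500(j200) + 1000000 = 1000000 + j100000
Denominator: (j200)^2 + 1040(j200) + 40000 = 0 + j208000
|N| = √(1000000² + 100000²) ≈ 1.005e+06, ∠N ≈ 5.71°
|D| = √(0² + 208000²) ≈ 2.08e+05, ∠D ≈ 90.00°
|T| = 1.005e+06 / 2.08e+05 ≈ 4.8317
Gain = 20 log₁₀(4.8317) ≈ 13.68 dB

13.7 dB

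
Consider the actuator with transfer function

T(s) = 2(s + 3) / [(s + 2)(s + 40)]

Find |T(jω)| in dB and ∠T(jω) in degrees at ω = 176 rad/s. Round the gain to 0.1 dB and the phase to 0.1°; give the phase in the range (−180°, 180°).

At s = jω = j176:
zero (s+3): 3 + j176 → |·| = √(3²+176²) = √30985 ≈ 176.03, ∠ = arctan(176/3) ≈ 89.02°
pole (s+2): 2 + j176 → |·| = √(2²+176²) = √30980 ≈ 176.01, ∠ = arctan(176/2) ≈ 89.35°
pole (s+40): 40 + j176 → |·| = √(40²+176²) = √32576 ≈ 180.49, ∠ = arctan(176/40) ≈ 77.20°
|T| = 2 · 176.03 / 31768 ≈ 0.011082
Gain = 20 log₁₀(0.011082) ≈ -39.11 dB
∠T = 89.02° − 166.55° = -77.53°

-39.1 dB, -77.5°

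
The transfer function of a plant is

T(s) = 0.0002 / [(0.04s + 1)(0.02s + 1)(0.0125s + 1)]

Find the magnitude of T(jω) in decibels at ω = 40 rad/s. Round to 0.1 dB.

At ω = 40 rad/s:
pole (1 + j40·0.04) = 1 + j1.6 → |·| ≈ 1.8868, ∠ ≈ 57.99°
pole (1 + j40·0.02) = 1 + j0.8 → |·| ≈ 1.2806, ∠ ≈ 38.66°
pole (1 + j40·0.0125) = 1 + j0.5 → |·| ≈ 1.118, ∠ ≈ 26.57°
|T| = 0.0002 · 1 / (1.8868 · 1.2806 · 1.118) ≈ 7.4037e-05
Gain = 20 log₁₀(7.4037e-05) ≈ -82.61 dB

-82.6 dB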